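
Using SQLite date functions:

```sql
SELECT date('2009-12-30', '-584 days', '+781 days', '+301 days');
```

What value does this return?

2011-05-12

Applying '-584 days' to 2009-12-30: counting 584 days back gives 2008-05-25.
Applying '+781 days' to 2008-05-25: counting 781 days forward gives 2010-07-15.
Applying '+301 days' to 2010-07-15: counting 301 days forward gives 2011-05-12.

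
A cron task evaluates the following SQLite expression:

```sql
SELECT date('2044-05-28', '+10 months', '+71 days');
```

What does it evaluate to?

2045-06-07

Adding +10 months to 2044-05-28 gives 2045-03-28.
Applying '+71 days' to 2045-03-28: counting 71 days forward gives 2045-06-07.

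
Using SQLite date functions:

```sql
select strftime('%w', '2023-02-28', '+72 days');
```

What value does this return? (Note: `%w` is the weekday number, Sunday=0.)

First apply '+72 days': 2023-02-28 → 2023-05-11.
2023-05-11 is a Thursday; with Sunday=0 that is 4.

4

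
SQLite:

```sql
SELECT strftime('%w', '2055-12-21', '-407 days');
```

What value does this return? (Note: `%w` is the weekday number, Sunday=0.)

First apply '-407 days': 2055-12-21 → 2054-11-09.
2054-11-09 is a Monday; with Sunday=0 that is 1.

1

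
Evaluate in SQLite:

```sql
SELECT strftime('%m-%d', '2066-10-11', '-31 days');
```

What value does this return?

First apply '-31 days': 2066-10-11 → 2066-09-10.
`%m-%d` extracts the month-day: 09-10.

09-10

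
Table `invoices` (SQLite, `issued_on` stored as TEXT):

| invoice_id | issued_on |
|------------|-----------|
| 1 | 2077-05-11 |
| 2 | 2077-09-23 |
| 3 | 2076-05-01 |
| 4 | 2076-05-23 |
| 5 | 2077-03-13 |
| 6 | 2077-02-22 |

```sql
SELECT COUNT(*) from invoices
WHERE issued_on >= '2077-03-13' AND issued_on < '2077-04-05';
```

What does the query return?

Rows in [2077-03-13, 2077-04-05): 2077-03-13 → 1 row.

1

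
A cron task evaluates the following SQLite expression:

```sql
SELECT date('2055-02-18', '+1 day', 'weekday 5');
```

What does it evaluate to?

2055-02-19

Advancing 1 more day within February lands on 2055-02-19.
`weekday 5` advances to the next Friday; 2055-02-19 is already a Friday, so it stays at 2055-02-19.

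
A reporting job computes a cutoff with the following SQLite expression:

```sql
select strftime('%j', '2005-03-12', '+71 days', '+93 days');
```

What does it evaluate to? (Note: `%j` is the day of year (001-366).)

235

First apply '+71 days', '+93 days': 2005-03-12 → 2005-08-23.
Day-of-year for 2005-08-23: days since 2005-01-01 inclusive = 235, zero-padded to 235.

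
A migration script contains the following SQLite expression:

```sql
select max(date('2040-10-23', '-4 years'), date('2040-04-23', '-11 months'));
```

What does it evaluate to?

date('2040-10-23', '-4 years') → 2036-10-23.
date('2040-04-23', '-11 months') → 2039-05-23.
Later of the two is 2039-05-23.

2039-05-23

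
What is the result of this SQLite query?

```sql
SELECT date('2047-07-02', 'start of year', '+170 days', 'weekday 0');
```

`start of year` rewinds 2047-07-02 to 2047-01-01.
Applying '+170 days' to 2047-01-01: counting 170 days forward gives 2047-06-20.
`weekday 0` advances to the next Sunday; 2047-06-20 is a Thursday, so it moves forward to 2047-06-23.

2047-06-23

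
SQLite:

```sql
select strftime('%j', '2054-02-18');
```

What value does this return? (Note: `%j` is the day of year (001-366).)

Day-of-year for 2054-02-18: days since 2054-01-01 inclusive = 49, zero-padded to 049.

049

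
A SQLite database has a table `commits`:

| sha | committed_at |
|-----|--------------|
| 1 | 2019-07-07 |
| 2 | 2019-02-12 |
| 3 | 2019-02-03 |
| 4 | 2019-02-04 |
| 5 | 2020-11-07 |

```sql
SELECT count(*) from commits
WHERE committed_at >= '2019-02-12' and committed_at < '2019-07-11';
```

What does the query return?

2

Rows in [2019-02-12, 2019-07-11): 2019-07-07, 2019-02-12 → 2 rows.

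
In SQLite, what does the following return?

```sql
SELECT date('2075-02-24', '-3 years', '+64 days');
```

Adding -3 years to 2075-02-24 gives 2072-02-24.
Applying '+64 days' to 2072-02-24: counting 64 days forward gives 2072-04-28.

2072-04-28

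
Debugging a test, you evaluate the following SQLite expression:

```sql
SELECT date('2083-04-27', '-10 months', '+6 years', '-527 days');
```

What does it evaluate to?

2087-01-17

Adding -10 months to 2083-04-27 gives 2082-06-27.
Adding +6 years to 2082-06-27 gives 2088-06-27.
Applying '-527 days' to 2088-06-27: counting 527 days back gives 2087-01-17.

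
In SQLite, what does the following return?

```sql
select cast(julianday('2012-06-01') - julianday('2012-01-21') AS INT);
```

132

10 days remain in January 2012 after the 21st (31 − 21).
February 2012: 29 days (leap year).
March 2012: 31 days.
April 2012: 30 days.
May 2012: 31 days.
Then 1 day into June 2012.
Total: 10 + 29 + 31 + 30 + 31 + 1 = 132.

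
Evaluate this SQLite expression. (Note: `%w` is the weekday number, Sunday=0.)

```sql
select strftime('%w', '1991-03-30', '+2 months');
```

First apply '+2 months': 1991-03-30 → 1991-05-30.
1991-05-30 is a Thursday; with Sunday=0 that is 4.

4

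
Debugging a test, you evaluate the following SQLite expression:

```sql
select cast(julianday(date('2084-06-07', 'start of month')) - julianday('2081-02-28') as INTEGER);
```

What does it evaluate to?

`start of month` rewinds 2084-06-07 to 2084-06-01.
0 days remain in February 2081 after the 28th (28 − 28).
Full months from March 2081 through May 2084 contribute their day counts.
Then 1 day into June 2084.
Total: 0 + 31 + 30 + 31 + 30 + 31 + 31 + 30 + 31 + 30 + 31 + 31 + 28 + 31 + 30 + 31 + 30 + 31 + 31 + 30 + 31 + 30 + 31 + 31 + 28 + 31 + 30 + 31 + 30 + 31 + 31 + 30 + 31 + 30 + 31 + 31 + 29 + 31 + 30 + 31 + 1 = 1189.

1189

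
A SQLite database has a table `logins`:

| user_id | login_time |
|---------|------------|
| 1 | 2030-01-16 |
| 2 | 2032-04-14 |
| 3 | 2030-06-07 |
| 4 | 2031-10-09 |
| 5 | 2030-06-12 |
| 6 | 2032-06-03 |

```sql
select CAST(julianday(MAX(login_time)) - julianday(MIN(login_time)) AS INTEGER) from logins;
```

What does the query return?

869

MIN = 2030-01-16, MAX = 2032-06-03.
15 days remain in January 2030 after the 16th (31 − 16).
Full months from February 2030 through May 2032 contribute their day counts.
Then 3 days into June 2032.
Total: 15 + 28 + 31 + 30 + 31 + 30 + 31 + 31 + 30 + 31 + 30 + 31 + 31 + 28 + 31 + 30 + 31 + 30 + 31 + 31 + 30 + 31 + 30 + 31 + 31 + 29 + 31 + 30 + 31 + 3 = 869.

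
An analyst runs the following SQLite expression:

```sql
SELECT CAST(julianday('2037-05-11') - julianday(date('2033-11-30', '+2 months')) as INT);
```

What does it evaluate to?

Adding +2 months to 2033-11-30 gives 2034-01-30.
1 day remains in January 2034 after the 30th (31 − 30).
Full months from February 2034 through April 2037 contribute their day counts.
Then 11 days into May 2037.
Total: 1 + 28 + 31 + 30 + 31 + 30 + 31 + 31 + 30 + 31 + 30 + 31 + 31 + 28 + 31 + 30 + 31 + 30 + 31 + 31 + 30 + 31 + 30 + 31 + 31 + 29 + 31 + 30 + 31 + 30 + 31 + 31 + 30 + 31 + 30 + 31 + 31 + 28 + 31 + 30 + 11 = 1197.

1197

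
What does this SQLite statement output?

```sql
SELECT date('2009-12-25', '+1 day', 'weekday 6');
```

Advancing 1 more day within December lands on 2009-12-26.
`weekday 6` advances to the next Saturday; 2009-12-26 is already a Saturday, so it stays at 2009-12-26.

2009-12-26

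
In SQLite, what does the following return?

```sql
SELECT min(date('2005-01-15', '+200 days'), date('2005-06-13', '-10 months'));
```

date('2005-01-15', '+200 days') → 2005-08-03.
date('2005-06-13', '-10 months') → 2004-08-13.
Earlier of the two is 2004-08-13.

2004-08-13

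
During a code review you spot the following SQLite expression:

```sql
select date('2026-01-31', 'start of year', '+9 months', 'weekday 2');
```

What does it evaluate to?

2026-10-06

`start of year` rewinds 2026-01-31 to 2026-01-01.
Adding +9 months to 2026-01-01 gives 2026-10-01.
`weekday 2` advances to the next Tuesday; 2026-10-01 is a Thursday, so it moves forward to 2026-10-06.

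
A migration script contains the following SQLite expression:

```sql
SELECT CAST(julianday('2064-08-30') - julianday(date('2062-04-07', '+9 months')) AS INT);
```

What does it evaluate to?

Adding +9 months to 2062-04-07 gives 2063-01-07.
24 days remain in January 2063 after the 7th (31 − 7).
Full months from February 2063 through July 2064 contribute their day counts.
Then 30 days into August 2064.
Total: 24 + 28 + 31 + 30 + 31 + 30 + 31 + 31 + 30 + 31 + 30 + 31 + 31 + 29 + 31 + 30 + 31 + 30 + 31 + 30 = 601.

601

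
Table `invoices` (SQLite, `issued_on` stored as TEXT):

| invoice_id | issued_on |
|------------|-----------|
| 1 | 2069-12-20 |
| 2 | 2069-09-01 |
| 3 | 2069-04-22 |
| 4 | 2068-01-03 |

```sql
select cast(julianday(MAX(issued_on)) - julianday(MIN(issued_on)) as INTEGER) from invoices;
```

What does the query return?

717

MIN = 2068-01-03, MAX = 2069-12-20.
28 days remain in January 2068 after the 3rd (31 − 3).
Full months from February 2068 through November 2069 contribute their day counts.
Then 20 days into December 2069.
Total: 28 + 29 + 31 + 30 + 31 + 30 + 31 + 31 + 30 + 31 + 30 + 31 + 31 + 28 + 31 + 30 + 31 + 30 + 31 + 31 + 30 + 31 + 30 + 20 = 717.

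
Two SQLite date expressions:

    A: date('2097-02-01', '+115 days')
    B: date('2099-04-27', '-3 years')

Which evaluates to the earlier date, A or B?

B

A = 2097-05-27.
B = 2096-04-27.
B is earlier.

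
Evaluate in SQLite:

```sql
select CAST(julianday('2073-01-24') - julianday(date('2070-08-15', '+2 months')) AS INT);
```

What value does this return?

Adding +2 months to 2070-08-15 gives 2070-10-15.
16 days remain in October 2070 after the 15th (31 − 15).
Full months from November 2070 through December 2072 contribute their day counts.
Then 24 days into January 2073.
Total: 16 + 30 + 31 + 31 + 28 + 31 + 30 + 31 + 30 + 31 + 31 + 30 + 31 + 30 + 31 + 31 + 29 + 31 + 30 + 31 + 30 + 31 + 31 + 30 + 31 + 30 + 31 + 24 = 832.

832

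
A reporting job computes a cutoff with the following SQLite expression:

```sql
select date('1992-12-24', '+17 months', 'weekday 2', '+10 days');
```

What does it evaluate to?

Adding +17 months to 1992-12-24 gives 1994-05-24.
`weekday 2` advances to the next Tuesday; 1994-05-24 is already a Tuesday, so it stays at 1994-05-24.
May 1994 has 31 days; 7 remain after the 24th, so 8 days reach 1994-06-01.
Advancing 2 more days within June lands on 1994-06-03.

1994-06-03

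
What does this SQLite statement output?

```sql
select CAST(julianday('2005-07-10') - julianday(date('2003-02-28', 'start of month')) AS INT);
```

`start of month` rewinds 2003-02-28 to 2003-02-01.
27 days remain in February 2003 after the 1st (28 − 1).
Full months from March 2003 through June 2005 contribute their day counts.
Then 10 days into July 2005.
Total: 27 + 31 + 30 + 31 + 30 + 31 + 31 + 30 + 31 + 30 + 31 + 31 + 29 + 31 + 30 + 31 + 30 + 31 + 31 + 30 + 31 + 30 + 31 + 31 + 28 + 31 + 30 + 31 + 30 + 10 = 890.

890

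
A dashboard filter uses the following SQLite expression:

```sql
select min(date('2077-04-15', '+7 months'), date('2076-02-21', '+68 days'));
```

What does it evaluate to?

date('2077-04-15', '+7 months') → 2077-11-15.
date('2076-02-21', '+68 days') → 2076-04-29.
Earlier of the two is 2076-04-29.

2076-04-29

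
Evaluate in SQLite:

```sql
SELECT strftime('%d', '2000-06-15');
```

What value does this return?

15

`%d` extracts the 2-digit day of month: 15.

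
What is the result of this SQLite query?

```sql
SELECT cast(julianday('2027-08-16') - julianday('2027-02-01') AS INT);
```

27 days remain in February 2027 after the 1st (28 − 1).
March 2027: 31 days.
April 2027: 30 days.
May 2027: 31 days.
June 2027: 30 days.
July 2027: 31 days.
Then 16 days into August 2027.
Total: 27 + 31 + 30 + 31 + 30 + 31 + 16 = 196.

196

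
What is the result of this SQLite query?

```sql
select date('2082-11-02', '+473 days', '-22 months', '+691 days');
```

2084-03-09

Applying '+473 days' to 2082-11-02: counting 473 days forward gives 2084-02-18.
Adding -22 months to 2084-02-18 gives 2082-04-18.
Applying '+691 days' to 2082-04-18: counting 691 days forward gives 2084-03-09.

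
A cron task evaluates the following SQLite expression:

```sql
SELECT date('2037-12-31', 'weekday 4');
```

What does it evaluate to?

`weekday 4` advances to the next Thursday; 2037-12-31 is already a Thursday, so it stays at 2037-12-31.

2037-12-31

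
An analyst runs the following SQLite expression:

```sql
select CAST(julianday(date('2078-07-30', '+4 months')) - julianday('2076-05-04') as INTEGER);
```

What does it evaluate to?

Adding +4 months to 2078-07-30 gives 2078-11-30.
27 days remain in May 2076 after the 4th (31 − 4).
Full months from June 2076 through October 2078 contribute their day counts.
Then 30 days into November 2078.
Total: 27 + 30 + 31 + 31 + 30 + 31 + 30 + 31 + 31 + 28 + 31 + 30 + 31 + 30 + 31 + 31 + 30 + 31 + 30 + 31 + 31 + 28 + 31 + 30 + 31 + 30 + 31 + 31 + 30 + 31 + 30 = 940.

940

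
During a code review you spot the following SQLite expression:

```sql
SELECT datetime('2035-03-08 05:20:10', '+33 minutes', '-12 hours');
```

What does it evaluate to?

+33 minutes from 2035-03-08 05:20:10 is 2035-03-08 05:53:10.
-12 hours from 2035-03-08 05:53:10 is 2035-03-07 17:53:10 (crosses midnight).

2035-03-07 17:53:10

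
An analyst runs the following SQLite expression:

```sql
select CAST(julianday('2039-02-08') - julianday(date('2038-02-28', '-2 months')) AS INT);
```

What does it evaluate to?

407

Adding -2 months to 2038-02-28 gives 2037-12-28.
3 days remain in December 2037 after the 28th (31 − 28).
Full months from January 2038 through January 2039 contribute their day counts.
Then 8 days into February 2039.
Total: 3 + 31 + 28 + 31 + 30 + 31 + 30 + 31 + 31 + 30 + 31 + 30 + 31 + 31 + 8 = 407.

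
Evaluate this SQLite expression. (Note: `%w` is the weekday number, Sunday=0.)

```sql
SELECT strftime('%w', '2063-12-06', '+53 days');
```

1

First apply '+53 days': 2063-12-06 → 2064-01-28.
2064-01-28 is a Monday; with Sunday=0 that is 1.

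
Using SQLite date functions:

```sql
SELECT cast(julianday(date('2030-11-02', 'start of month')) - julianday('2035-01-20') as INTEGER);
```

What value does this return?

-1541

`start of month` rewinds 2030-11-02 to 2030-11-01.
29 days remain in November 2030 after the 1st (30 − 1).
Full months from December 2030 through December 2034 contribute their day counts.
Then 20 days into January 2035.
Total: 29 + 31 + 31 + 28 + 31 + 30 + 31 + 30 + 31 + 31 + 30 + 31 + 30 + 31 + 31 + 29 + 31 + 30 + 31 + 30 + 31 + 31 + 30 + 31 + 30 + 31 + 31 + 28 + 31 + 30 + 31 + 30 + 31 + 31 + 30 + 31 + 30 + 31 + 31 + 28 + 31 + 30 + 31 + 30 + 31 + 31 + 30 + 31 + 30 + 31 + 20 = 1541.
The subtraction is earlier − later, so the result is −1541 → -1541.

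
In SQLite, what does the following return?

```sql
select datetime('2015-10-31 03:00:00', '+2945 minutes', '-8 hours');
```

2015-11-01 20:05:00

2945 minutes = 49h 5m; +2945 minutes from 2015-10-31 03:00:00 is 2015-11-02 04:05:00 (crosses midnight).
-8 hours from 2015-11-02 04:05:00 is 2015-11-01 20:05:00 (crosses midnight).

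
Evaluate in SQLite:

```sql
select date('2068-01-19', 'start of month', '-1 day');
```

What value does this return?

`start of month` rewinds 2068-01-19 to 2068-01-01.
Going back 1 day from 2068-01-01 reaches 2067-12-31 (last day of December, 31 days).

2067-12-31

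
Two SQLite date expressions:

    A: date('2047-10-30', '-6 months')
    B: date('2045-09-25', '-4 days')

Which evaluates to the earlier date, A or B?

A = 2047-04-30.
B = 2045-09-21.
B is earlier.

B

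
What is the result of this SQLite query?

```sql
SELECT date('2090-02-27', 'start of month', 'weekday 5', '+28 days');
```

2090-03-03

`start of month` rewinds 2090-02-27 to 2090-02-01.
`weekday 5` advances to the next Friday; 2090-02-01 is a Wednesday, so it moves forward to 2090-02-03.
February 2090 has 28 days; 25 remain after the 3rd, so 26 days reach 2090-03-01.
Advancing 2 more days within March lands on 2090-03-03.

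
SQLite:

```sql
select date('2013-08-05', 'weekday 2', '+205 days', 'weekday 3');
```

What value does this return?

`weekday 2` advances to the next Tuesday; 2013-08-05 is a Monday, so it moves forward to 2013-08-06.
Applying '+205 days' to 2013-08-06: counting 205 days forward gives 2014-02-27.
`weekday 3` advances to the next Wednesday; 2014-02-27 is a Thursday, so it moves forward to 2014-03-05.

2014-03-05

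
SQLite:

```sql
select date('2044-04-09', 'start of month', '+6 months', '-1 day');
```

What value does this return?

`start of month` rewinds 2044-04-09 to 2044-04-01.
Adding +6 months to 2044-04-01 gives 2044-10-01.
Going back 1 day from 2044-10-01 reaches 2044-09-30 (last day of September, 30 days).

2044-09-30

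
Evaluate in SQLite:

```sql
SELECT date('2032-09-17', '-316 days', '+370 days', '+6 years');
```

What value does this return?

2038-11-10

Applying '-316 days' to 2032-09-17: counting 316 days back gives 2031-11-06.
Applying '+370 days' to 2031-11-06: counting 370 days forward gives 2032-11-10.
Adding +6 years to 2032-11-10 gives 2038-11-10.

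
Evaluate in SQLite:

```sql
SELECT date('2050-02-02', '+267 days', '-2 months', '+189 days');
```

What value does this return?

Applying '+267 days' to 2050-02-02: counting 267 days forward gives 2050-10-27.
Adding -2 months to 2050-10-27 gives 2050-08-27.
Applying '+189 days' to 2050-08-27: counting 189 days forward gives 2051-03-04.

2051-03-04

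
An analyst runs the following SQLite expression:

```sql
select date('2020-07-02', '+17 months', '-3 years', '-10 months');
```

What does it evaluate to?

Adding +17 months to 2020-07-02 gives 2021-12-02.
Adding -3 years to 2021-12-02 gives 2018-12-02.
Adding -10 months to 2018-12-02 gives 2018-02-02.

2018-02-02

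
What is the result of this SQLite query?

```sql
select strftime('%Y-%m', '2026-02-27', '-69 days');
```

First apply '-69 days': 2026-02-27 → 2025-12-20.
`%Y-%m` extracts the year-month: 2025-12.

2025-12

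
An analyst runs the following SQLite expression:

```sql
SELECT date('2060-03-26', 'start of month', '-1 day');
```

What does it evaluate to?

2060-02-29

`start of month` rewinds 2060-03-26 to 2060-03-01.
Going back 1 day from 2060-03-01 reaches 2060-02-29 (last day of February, 29 days).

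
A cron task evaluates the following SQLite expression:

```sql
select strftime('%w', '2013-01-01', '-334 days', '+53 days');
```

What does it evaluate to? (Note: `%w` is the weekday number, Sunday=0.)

1

First apply '-334 days', '+53 days': 2013-01-01 → 2012-03-26.
2012-03-26 is a Monday; with Sunday=0 that is 1.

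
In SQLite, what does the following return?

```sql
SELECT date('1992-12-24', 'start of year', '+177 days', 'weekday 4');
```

1992-07-02

`start of year` rewinds 1992-12-24 to 1992-01-01.
Applying '+177 days' to 1992-01-01: counting 177 days forward gives 1992-06-26.
`weekday 4` advances to the next Thursday; 1992-06-26 is a Friday, so it moves forward to 1992-07-02.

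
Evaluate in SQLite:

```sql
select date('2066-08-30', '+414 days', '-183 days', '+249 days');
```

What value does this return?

2067-12-23

Applying '+414 days' to 2066-08-30: counting 414 days forward gives 2067-10-18.
Applying '-183 days' to 2067-10-18: counting 183 days back gives 2067-04-18.
Applying '+249 days' to 2067-04-18: counting 249 days forward gives 2067-12-23.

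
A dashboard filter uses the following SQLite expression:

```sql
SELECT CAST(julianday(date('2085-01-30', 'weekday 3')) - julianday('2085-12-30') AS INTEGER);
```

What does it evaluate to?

`weekday 3` advances to the next Wednesday; 2085-01-30 is a Tuesday, so it moves forward to 2085-01-31.
0 days remain in January 2085 after the 31st (31 − 31).
Full months from February 2085 through November 2085 contribute their day counts.
Then 30 days into December 2085.
Total: 0 + 28 + 31 + 30 + 31 + 30 + 31 + 31 + 30 + 31 + 30 + 30 = 333.
The subtraction is earlier − later, so the result is −333 → -333.

-333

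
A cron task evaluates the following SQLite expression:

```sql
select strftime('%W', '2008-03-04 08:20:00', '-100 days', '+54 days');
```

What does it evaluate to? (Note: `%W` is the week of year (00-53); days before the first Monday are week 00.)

02

First apply '-100 days', '+54 days': 2008-03-04 08:20:00 → 2008-01-18 08:20:00.
2008-01-18 is a Friday. SQLite's %W counts Mondays since the year started; the result is 02.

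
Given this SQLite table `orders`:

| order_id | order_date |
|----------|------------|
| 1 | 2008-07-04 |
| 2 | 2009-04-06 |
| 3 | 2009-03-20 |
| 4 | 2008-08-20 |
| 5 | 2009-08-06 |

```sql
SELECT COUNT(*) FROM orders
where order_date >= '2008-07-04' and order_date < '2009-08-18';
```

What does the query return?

5

Rows in [2008-07-04, 2009-08-18): 2008-07-04, 2009-04-06, 2009-03-20, 2008-08-20, 2009-08-06 → 5 rows.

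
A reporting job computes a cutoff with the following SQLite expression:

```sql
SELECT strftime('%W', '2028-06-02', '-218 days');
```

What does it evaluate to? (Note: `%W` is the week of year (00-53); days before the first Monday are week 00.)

43

First apply '-218 days': 2028-06-02 → 2027-10-28.
2027-10-28 is a Thursday. SQLite's %W counts Mondays since the year started; the result is 43.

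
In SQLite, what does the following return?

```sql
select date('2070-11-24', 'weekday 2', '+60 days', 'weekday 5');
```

2071-01-30

`weekday 2` advances to the next Tuesday; 2070-11-24 is a Monday, so it moves forward to 2070-11-25.
Applying '+60 days' to 2070-11-25: counting 60 days forward gives 2071-01-24.
`weekday 5` advances to the next Friday; 2071-01-24 is a Saturday, so it moves forward to 2071-01-30.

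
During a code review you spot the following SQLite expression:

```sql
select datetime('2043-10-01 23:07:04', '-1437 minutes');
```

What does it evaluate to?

1437 minutes = 23h 57m; -1437 minutes from 2043-10-01 23:07:04 is 2043-09-30 23:10:04 (crosses midnight).

2043-09-30 23:10:04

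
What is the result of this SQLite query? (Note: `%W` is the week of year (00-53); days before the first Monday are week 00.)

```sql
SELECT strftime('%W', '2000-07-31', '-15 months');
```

17

First apply '-15 months': 2000-07-31 → 1999-05-01.
1999-05-01 is a Saturday. SQLite's %W counts Mondays since the year started; the result is 17.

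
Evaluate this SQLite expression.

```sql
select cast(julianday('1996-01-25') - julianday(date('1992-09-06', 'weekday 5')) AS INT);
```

1231

`weekday 5` advances to the next Friday; 1992-09-06 is a Sunday, so it moves forward to 1992-09-11.
19 days remain in September 1992 after the 11th (30 − 11).
Full months from October 1992 through December 1995 contribute their day counts.
Then 25 days into January 1996.
Total: 19 + 31 + 30 + 31 + 31 + 28 + 31 + 30 + 31 + 30 + 31 + 31 + 30 + 31 + 30 + 31 + 31 + 28 + 31 + 30 + 31 + 30 + 31 + 31 + 30 + 31 + 30 + 31 + 31 + 28 + 31 + 30 + 31 + 30 + 31 + 31 + 30 + 31 + 30 + 31 + 25 = 1231.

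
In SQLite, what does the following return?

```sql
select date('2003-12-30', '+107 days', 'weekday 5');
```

2004-04-16

Applying '+107 days' to 2003-12-30: counting 107 days forward gives 2004-04-15.
`weekday 5` advances to the next Friday; 2004-04-15 is a Thursday, so it moves forward to 2004-04-16.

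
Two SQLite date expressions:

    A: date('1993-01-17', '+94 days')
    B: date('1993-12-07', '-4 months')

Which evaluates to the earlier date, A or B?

A

A = 1993-04-21.
B = 1993-08-07.
A is earlier.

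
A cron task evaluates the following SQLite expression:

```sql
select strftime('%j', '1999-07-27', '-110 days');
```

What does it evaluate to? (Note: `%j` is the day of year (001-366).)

First apply '-110 days': 1999-07-27 → 1999-04-08.
Day-of-year for 1999-04-08: days since 1999-01-01 inclusive = 98, zero-padded to 098.

098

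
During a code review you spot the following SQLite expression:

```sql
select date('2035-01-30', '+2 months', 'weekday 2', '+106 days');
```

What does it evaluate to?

Adding +2 months to 2035-01-30 gives 2035-03-30.
`weekday 2` advances to the next Tuesday; 2035-03-30 is a Friday, so it moves forward to 2035-04-03.
Applying '+106 days' to 2035-04-03: counting 106 days forward gives 2035-07-18.

2035-07-18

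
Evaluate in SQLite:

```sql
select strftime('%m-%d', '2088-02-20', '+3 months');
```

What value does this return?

05-20

First apply '+3 months': 2088-02-20 → 2088-05-20.
`%m-%d` extracts the month-day: 05-20.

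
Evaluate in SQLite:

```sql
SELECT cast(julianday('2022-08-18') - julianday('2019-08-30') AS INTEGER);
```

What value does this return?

1 day remains in August 2019 after the 30th (31 − 30).
Full months from September 2019 through July 2022 contribute their day counts.
Then 18 days into August 2022.
Total: 1 + 30 + 31 + 30 + 31 + 31 + 29 + 31 + 30 + 31 + 30 + 31 + 31 + 30 + 31 + 30 + 31 + 31 + 28 + 31 + 30 + 31 + 30 + 31 + 31 + 30 + 31 + 30 + 31 + 31 + 28 + 31 + 30 + 31 + 30 + 31 + 18 = 1084.

1084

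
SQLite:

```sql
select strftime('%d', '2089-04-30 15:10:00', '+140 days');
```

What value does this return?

First apply '+140 days': 2089-04-30 15:10:00 → 2089-09-17 15:10:00.
`%d` extracts the 2-digit day of month: 17.

17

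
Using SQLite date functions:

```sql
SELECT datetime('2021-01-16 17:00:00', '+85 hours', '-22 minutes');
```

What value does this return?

+85 hours from 2021-01-16 17:00:00 is 2021-01-20 06:00:00 (crosses midnight).
-22 minutes from 2021-01-20 06:00:00 is 2021-01-20 05:38:00.

2021-01-20 05:38:00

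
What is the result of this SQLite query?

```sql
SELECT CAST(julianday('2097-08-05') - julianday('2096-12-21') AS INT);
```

227

10 days remain in December 2096 after the 21st (31 − 21).
Full months from January 2097 through July 2097 contribute their day counts.
Then 5 days into August 2097.
Total: 10 + 31 + 28 + 31 + 30 + 31 + 30 + 31 + 5 = 227.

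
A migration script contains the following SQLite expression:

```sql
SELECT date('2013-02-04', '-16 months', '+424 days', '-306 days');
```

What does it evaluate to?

2012-01-30

Adding -16 months to 2013-02-04 gives 2011-10-04.
Applying '+424 days' to 2011-10-04: counting 424 days forward gives 2012-12-01.
Applying '-306 days' to 2012-12-01: counting 306 days back gives 2012-01-30.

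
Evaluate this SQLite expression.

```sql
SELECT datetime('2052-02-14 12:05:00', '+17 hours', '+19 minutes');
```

+17 hours from 2052-02-14 12:05:00 is 2052-02-15 05:05:00 (crosses midnight).
+19 minutes from 2052-02-15 05:05:00 is 2052-02-15 05:24:00.

2052-02-15 05:24:00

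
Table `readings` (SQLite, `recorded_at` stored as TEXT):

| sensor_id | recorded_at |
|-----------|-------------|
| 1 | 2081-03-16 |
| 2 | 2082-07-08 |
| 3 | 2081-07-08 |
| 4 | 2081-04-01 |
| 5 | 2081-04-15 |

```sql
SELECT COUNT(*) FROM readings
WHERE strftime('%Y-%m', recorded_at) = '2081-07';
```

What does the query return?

Rows with year-month 2081-07: 2081-07-08 → 1.

1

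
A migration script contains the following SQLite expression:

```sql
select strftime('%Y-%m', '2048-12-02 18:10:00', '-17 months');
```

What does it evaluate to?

First apply '-17 months': 2048-12-02 18:10:00 → 2047-07-02 18:10:00.
`%Y-%m` extracts the year-month: 2047-07.

2047-07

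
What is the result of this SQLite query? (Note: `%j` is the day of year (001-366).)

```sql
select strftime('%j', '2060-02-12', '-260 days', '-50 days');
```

098

First apply '-260 days', '-50 days': 2060-02-12 → 2059-04-08.
Day-of-year for 2059-04-08: days since 2059-01-01 inclusive = 98, zero-padded to 098.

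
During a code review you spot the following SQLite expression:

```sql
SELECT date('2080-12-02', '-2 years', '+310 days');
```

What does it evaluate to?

Adding -2 years to 2080-12-02 gives 2078-12-02.
Applying '+310 days' to 2078-12-02: counting 310 days forward gives 2079-10-08.

2079-10-08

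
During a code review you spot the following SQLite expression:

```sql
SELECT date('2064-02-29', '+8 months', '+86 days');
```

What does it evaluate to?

2065-01-23

Adding +8 months to 2064-02-29 gives 2064-10-29.
Applying '+86 days' to 2064-10-29: counting 86 days forward gives 2065-01-23.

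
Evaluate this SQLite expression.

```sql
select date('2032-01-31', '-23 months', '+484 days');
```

Adding -23 months to 2032-01-31 targets 2030-02-31. February 2030 has only 28 days, so SQLite normalizes the 3-day overflow forward to 2030-03-03.
Applying '+484 days' to 2030-03-03: counting 484 days forward gives 2031-06-30.

2031-06-30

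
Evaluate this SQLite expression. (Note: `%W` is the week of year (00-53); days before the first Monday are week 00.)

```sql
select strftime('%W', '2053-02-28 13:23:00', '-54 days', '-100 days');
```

39

First apply '-54 days', '-100 days': 2053-02-28 13:23:00 → 2052-09-27 13:23:00.
2052-09-27 is a Friday. SQLite's %W counts Mondays since the year started; the result is 39.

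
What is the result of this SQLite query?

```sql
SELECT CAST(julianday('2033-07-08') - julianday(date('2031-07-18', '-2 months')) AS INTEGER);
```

782

Adding -2 months to 2031-07-18 gives 2031-05-18.
13 days remain in May 2031 after the 18th (31 − 18).
Full months from June 2031 through June 2033 contribute their day counts.
Then 8 days into July 2033.
Total: 13 + 30 + 31 + 31 + 30 + 31 + 30 + 31 + 31 + 29 + 31 + 30 + 31 + 30 + 31 + 31 + 30 + 31 + 30 + 31 + 31 + 28 + 31 + 30 + 31 + 30 + 8 = 782.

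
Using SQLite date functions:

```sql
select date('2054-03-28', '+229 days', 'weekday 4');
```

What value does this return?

Applying '+229 days' to 2054-03-28: counting 229 days forward gives 2054-11-12.
`weekday 4` advances to the next Thursday; 2054-11-12 is already a Thursday, so it stays at 2054-11-12.

2054-11-12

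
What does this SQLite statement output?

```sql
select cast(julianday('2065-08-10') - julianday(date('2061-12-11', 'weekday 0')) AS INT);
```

`weekday 0` advances to the next Sunday; 2061-12-11 is already a Sunday, so it stays at 2061-12-11.
20 days remain in December 2061 after the 11th (31 − 11).
Full months from January 2062 through July 2065 contribute their day counts.
Then 10 days into August 2065.
Total: 20 + 31 + 28 + 31 + 30 + 31 + 30 + 31 + 31 + 30 + 31 + 30 + 31 + 31 + 28 + 31 + 30 + 31 + 30 + 31 + 31 + 30 + 31 + 30 + 31 + 31 + 29 + 31 + 30 + 31 + 30 + 31 + 31 + 30 + 31 + 30 + 31 + 31 + 28 + 31 + 30 + 31 + 30 + 31 + 10 = 1338.

1338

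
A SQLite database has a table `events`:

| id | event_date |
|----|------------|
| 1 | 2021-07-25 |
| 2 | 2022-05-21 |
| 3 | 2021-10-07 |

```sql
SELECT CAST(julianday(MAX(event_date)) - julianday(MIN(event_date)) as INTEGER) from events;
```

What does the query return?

MIN = 2021-07-25, MAX = 2022-05-21.
6 days remain in July 2021 after the 25th (31 − 25).
Full months from August 2021 through April 2022 contribute their day counts.
Then 21 days into May 2022.
Total: 6 + 31 + 30 + 31 + 30 + 31 + 31 + 28 + 31 + 30 + 21 = 300.

300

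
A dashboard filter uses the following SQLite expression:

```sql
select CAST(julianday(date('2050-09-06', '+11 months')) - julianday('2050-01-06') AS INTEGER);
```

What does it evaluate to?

Adding +11 months to 2050-09-06 gives 2051-08-06.
25 days remain in January 2050 after the 6th (31 − 6).
Full months from February 2050 through July 2051 contribute their day counts.
Then 6 days into August 2051.
Total: 25 + 28 + 31 + 30 + 31 + 30 + 31 + 31 + 30 + 31 + 30 + 31 + 31 + 28 + 31 + 30 + 31 + 30 + 31 + 6 = 577.

577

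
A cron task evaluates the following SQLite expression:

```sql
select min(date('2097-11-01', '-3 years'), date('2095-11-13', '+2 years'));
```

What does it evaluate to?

2094-11-01

date('2097-11-01', '-3 years') → 2094-11-01.
date('2095-11-13', '+2 years') → 2097-11-13.
Earlier of the two is 2094-11-01.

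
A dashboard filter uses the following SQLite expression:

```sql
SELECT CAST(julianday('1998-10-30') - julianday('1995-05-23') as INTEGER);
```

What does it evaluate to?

8 days remain in May 1995 after the 23rd (31 − 23).
Full months from June 1995 through September 1998 contribute their day counts.
Then 30 days into October 1998.
Total: 8 + 30 + 31 + 31 + 30 + 31 + 30 + 31 + 31 + 29 + 31 + 30 + 31 + 30 + 31 + 31 + 30 + 31 + 30 + 31 + 31 + 28 + 31 + 30 + 31 + 30 + 31 + 31 + 30 + 31 + 30 + 31 + 31 + 28 + 31 + 30 + 31 + 30 + 31 + 31 + 30 + 30 = 1256.

1256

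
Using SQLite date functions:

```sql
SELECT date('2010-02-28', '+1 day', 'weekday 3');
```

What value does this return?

2010-03-03

February 2010 has 28 days; 0 remain after the 28th, so 1 days reach 2010-03-01.
`weekday 3` advances to the next Wednesday; 2010-03-01 is a Monday, so it moves forward to 2010-03-03.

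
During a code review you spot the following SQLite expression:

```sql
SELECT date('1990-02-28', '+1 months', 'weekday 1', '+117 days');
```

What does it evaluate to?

Adding +1 month to 1990-02-28 gives 1990-03-28.
`weekday 1` advances to the next Monday; 1990-03-28 is a Wednesday, so it moves forward to 1990-04-02.
Applying '+117 days' to 1990-04-02: counting 117 days forward gives 1990-07-28.

1990-07-28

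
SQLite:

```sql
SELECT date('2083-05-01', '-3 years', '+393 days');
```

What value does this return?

Adding -3 years to 2083-05-01 gives 2080-05-01.
Applying '+393 days' to 2080-05-01: counting 393 days forward gives 2081-05-29.

2081-05-29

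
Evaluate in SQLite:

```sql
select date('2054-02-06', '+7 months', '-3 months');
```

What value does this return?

Adding +7 months to 2054-02-06 gives 2054-09-06.
Adding -3 months to 2054-09-06 gives 2054-06-06.

2054-06-06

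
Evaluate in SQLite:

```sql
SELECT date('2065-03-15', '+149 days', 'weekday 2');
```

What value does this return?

Applying '+149 days' to 2065-03-15: counting 149 days forward gives 2065-08-11.
`weekday 2` advances to the next Tuesday; 2065-08-11 is already a Tuesday, so it stays at 2065-08-11.

2065-08-11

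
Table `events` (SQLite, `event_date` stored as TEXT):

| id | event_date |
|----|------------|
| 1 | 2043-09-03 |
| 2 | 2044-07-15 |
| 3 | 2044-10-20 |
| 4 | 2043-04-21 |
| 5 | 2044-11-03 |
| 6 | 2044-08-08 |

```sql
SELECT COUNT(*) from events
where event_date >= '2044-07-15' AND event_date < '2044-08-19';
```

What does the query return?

2

Rows in [2044-07-15, 2044-08-19): 2044-07-15, 2044-08-08 → 2 rows.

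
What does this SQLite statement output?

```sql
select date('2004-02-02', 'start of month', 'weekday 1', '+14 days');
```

`start of month` rewinds 2004-02-02 to 2004-02-01.
`weekday 1` advances to the next Monday; 2004-02-01 is a Sunday, so it moves forward to 2004-02-02.
Advancing 14 more days within February lands on 2004-02-16.

2004-02-16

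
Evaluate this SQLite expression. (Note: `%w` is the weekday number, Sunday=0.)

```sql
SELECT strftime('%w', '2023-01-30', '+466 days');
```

First apply '+466 days': 2023-01-30 → 2024-05-10.
2024-05-10 is a Friday; with Sunday=0 that is 5.

5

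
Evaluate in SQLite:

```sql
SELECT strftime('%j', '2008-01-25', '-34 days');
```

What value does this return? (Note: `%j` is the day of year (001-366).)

356

First apply '-34 days': 2008-01-25 → 2007-12-22.
Day-of-year for 2007-12-22: days since 2007-01-01 inclusive = 356, zero-padded to 356.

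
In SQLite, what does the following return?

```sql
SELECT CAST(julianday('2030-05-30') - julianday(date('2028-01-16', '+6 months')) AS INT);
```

683

Adding +6 months to 2028-01-16 gives 2028-07-16.
15 days remain in July 2028 after the 16th (31 − 16).
Full months from August 2028 through April 2030 contribute their day counts.
Then 30 days into May 2030.
Total: 15 + 31 + 30 + 31 + 30 + 31 + 31 + 28 + 31 + 30 + 31 + 30 + 31 + 31 + 30 + 31 + 30 + 31 + 31 + 28 + 31 + 30 + 30 = 683.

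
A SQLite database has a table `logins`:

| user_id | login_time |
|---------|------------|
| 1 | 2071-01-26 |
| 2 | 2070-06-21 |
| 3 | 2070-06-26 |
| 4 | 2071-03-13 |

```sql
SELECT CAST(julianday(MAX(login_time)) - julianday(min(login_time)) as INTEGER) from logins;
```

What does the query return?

265

MIN = 2070-06-21, MAX = 2071-03-13.
9 days remain in June 2070 after the 21st (30 − 21).
Full months from July 2070 through February 2071 contribute their day counts.
Then 13 days into March 2071.
Total: 9 + 31 + 31 + 30 + 31 + 30 + 31 + 31 + 28 + 13 = 265.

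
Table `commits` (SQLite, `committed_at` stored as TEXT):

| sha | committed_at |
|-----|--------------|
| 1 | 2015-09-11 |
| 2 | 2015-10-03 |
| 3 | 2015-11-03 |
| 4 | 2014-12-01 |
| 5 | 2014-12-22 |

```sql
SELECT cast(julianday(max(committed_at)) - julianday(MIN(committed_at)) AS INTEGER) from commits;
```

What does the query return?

MIN = 2014-12-01, MAX = 2015-11-03.
30 days remain in December 2014 after the 1st (31 − 1).
Full months from January 2015 through October 2015 contribute their day counts.
Then 3 days into November 2015.
Total: 30 + 31 + 28 + 31 + 30 + 31 + 30 + 31 + 31 + 30 + 31 + 3 = 337.

337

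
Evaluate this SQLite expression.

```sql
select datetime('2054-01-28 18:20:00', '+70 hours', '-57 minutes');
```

2054-01-31 15:23:00

+70 hours from 2054-01-28 18:20:00 is 2054-01-31 16:20:00 (crosses midnight).
-57 minutes from 2054-01-31 16:20:00 is 2054-01-31 15:23:00.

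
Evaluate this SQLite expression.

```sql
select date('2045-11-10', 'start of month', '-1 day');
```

`start of month` rewinds 2045-11-10 to 2045-11-01.
Going back 1 day from 2045-11-01 reaches 2045-10-31 (last day of October, 31 days).

2045-10-31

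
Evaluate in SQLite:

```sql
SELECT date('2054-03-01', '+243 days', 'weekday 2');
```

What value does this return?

2054-11-03

Applying '+243 days' to 2054-03-01: counting 243 days forward gives 2054-10-30.
`weekday 2` advances to the next Tuesday; 2054-10-30 is a Friday, so it moves forward to 2054-11-03.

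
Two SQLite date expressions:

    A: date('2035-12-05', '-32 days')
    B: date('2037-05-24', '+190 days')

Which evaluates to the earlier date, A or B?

A = 2035-11-03.
B = 2037-11-30.
A is earlier.

A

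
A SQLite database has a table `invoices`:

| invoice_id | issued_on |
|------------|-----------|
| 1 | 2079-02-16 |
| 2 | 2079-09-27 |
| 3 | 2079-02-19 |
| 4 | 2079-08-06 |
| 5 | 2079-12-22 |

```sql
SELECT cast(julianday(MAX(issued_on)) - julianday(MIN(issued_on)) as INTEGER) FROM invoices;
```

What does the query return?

MIN = 2079-02-16, MAX = 2079-12-22.
12 days remain in February 2079 after the 16th (28 − 16).
Full months from March 2079 through November 2079 contribute their day counts.
Then 22 days into December 2079.
Total: 12 + 31 + 30 + 31 + 30 + 31 + 31 + 30 + 31 + 30 + 22 = 309.

309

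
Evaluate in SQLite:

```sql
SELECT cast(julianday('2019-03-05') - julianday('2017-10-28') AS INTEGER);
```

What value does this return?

3 days remain in October 2017 after the 28th (31 − 28).
Full months from November 2017 through February 2019 contribute their day counts.
Then 5 days into March 2019.
Total: 3 + 30 + 31 + 31 + 28 + 31 + 30 + 31 + 30 + 31 + 31 + 30 + 31 + 30 + 31 + 31 + 28 + 5 = 493.

493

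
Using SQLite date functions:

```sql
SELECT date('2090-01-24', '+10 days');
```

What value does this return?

January 2090 has 31 days; 7 remain after the 24th, so 8 days reach 2090-02-01.
Advancing 2 more days within February lands on 2090-02-03.

2090-02-03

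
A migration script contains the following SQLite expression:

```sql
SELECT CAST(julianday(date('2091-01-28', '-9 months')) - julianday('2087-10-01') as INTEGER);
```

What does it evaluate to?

940

Adding -9 months to 2091-01-28 gives 2090-04-28.
30 days remain in October 2087 after the 1st (31 − 1).
Full months from November 2087 through March 2090 contribute their day counts.
Then 28 days into April 2090.
Total: 30 + 30 + 31 + 31 + 29 + 31 + 30 + 31 + 30 + 31 + 31 + 30 + 31 + 30 + 31 + 31 + 28 + 31 + 30 + 31 + 30 + 31 + 31 + 30 + 31 + 30 + 31 + 31 + 28 + 31 + 28 = 940.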